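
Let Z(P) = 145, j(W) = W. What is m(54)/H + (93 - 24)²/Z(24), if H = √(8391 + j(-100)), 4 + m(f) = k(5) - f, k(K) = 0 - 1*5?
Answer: 4761/145 - 63*√8291/8291 ≈ 32.143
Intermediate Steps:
k(K) = -5 (k(K) = 0 - 5 = -5)
m(f) = -9 - f (m(f) = -4 + (-5 - f) = -9 - f)
H = √8291 (H = √(8391 - 100) = √8291 ≈ 91.055)
m(54)/H + (93 - 24)²/Z(24) = (-9 - 1*54)/(√8291) + (93 - 24)²/145 = (-9 - 54)*(√8291/8291) + 69²*(1/145) = -63*√8291/8291 + 4761*(1/145) = -63*√8291/8291 + 4761/145 = 4761/145 - 63*√8291/8291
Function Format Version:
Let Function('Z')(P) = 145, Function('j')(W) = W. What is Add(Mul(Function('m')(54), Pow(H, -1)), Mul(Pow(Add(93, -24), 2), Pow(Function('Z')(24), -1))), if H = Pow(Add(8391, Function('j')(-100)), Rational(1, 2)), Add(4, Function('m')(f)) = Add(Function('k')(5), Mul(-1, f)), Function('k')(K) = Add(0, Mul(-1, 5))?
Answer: Add(Rational(4761, 145), Mul(Rational(-63, 8291), Pow(8291, Rational(1, 2)))) ≈ 32.143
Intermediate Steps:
Function('k')(K) = -5 (Function('k')(K) = Add(0, -5) = -5)
Function('m')(f) = Add(-9, Mul(-1, f)) (Function('m')(f) = Add(-4, Add(-5, Mul(-1, f))) = Add(-9, Mul(-1, f)))
H = Pow(8291, Rational(1, 2)) (H = Pow(Add(8391, -100), Rational(1, 2)) = Pow(8291, Rational(1, 2)) ≈ 91.055)
Add(Mul(Function('m')(54), Pow(H, -1)), Mul(Pow(Add(93, -24), 2), Pow(Function('Z')(24), -1))) = Add(Mul(Add(-9, Mul(-1, 54)), Pow(Pow(8291, Rational(1, 2)), -1)), Mul(Pow(Add(93, -24), 2), Pow(145, -1))) = Add(Mul(Add(-9, -54), Mul(Rational(1, 8291), Pow(8291, Rational(1, 2)))), Mul(Pow(69, 2), Rational(1, 145))) = Add(Mul(-63, Mul(Rational(1, 8291), Pow(8291, Rational(1, 2)))), Mul(4761, Rational(1, 145))) = Add(Mul(Rational(-63, 8291), Pow(8291, Rational(1, 2))), Rational(4761, 145)) = Add(Rational(4761, 145), Mul(Rational(-63, 8291), Pow(8291, Rational(1, 2))))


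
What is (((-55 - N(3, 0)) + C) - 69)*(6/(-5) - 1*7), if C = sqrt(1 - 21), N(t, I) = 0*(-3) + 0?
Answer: 5084/5 - 82*I*sqrt(5)/5 ≈ 1016.8 - 36.672*I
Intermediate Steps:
N(t, I) = 0 (N(t, I) = 0 + 0 = 0)
C = 2*I*sqrt(5) (C = sqrt(-20) = 2*I*sqrt(5) ≈ 4.4721*I)
(((-55 - N(3, 0)) + C) - 69)*(6/(-5) - 1*7) = (((-55 - 1*0) + 2*I*sqrt(5)) - 69)*(6/(-5) - 1*7) = (((-55 + 0) + 2*I*sqrt(5)) - 69)*(6*(-1/5) - 7) = ((-55 + 2*I*sqrt(5)) - 69)*(-6/5 - 7) = (-124 + 2*I*sqrt(5))*(-41/5) = 5084/5 - 82*I*sqrt(5)/5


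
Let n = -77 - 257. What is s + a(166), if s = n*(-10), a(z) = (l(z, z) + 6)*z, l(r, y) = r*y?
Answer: 4578632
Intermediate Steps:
n = -334
a(z) = z*(6 + z²) (a(z) = (z*z + 6)*z = (z² + 6)*z = (6 + z²)*z = z*(6 + z²))
s = 3340 (s = -334*(-10) = 3340)
s + a(166) = 3340 + 166*(6 + 166²) = 3340 + 166*(6 + 27556) = 3340 + 166*27562 = 3340 + 4575292 = 4578632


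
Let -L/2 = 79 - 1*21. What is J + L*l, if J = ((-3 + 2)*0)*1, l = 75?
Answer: -8700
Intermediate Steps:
L = -116 (L = -2*(79 - 1*21) = -2*(79 - 21) = -2*58 = -116)
J = 0 (J = -1*0*1 = 0*1 = 0)
J + L*l = 0 - 116*75 = 0 - 8700 = -8700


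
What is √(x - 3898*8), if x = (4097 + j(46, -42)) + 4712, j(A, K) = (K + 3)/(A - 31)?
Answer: 12*I*√3885/5 ≈ 149.59*I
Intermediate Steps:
j(A, K) = (3 + K)/(-31 + A)
x = 44032/5 (x = (4097 + (3 - 42)/(-31 + 46)) + 4712 = (4097 - 39/15) + 4712 = (4097 + (1/15)*(-39)) + 4712 = (4097 - 13/5) + 4712 = 20472/5 + 4712 = 44032/5 ≈ 8806.4)
√(x - 3898*8) = √(44032/5 - 3898*8) = √(44032/5 - 31184) = √(-111888/5) = 12*I*√3885/5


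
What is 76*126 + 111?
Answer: 9687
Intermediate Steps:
76*126 + 111 = 9576 + 111 = 9687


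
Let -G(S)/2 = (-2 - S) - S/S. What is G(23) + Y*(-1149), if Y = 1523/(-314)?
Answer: 1766255/314 ≈ 5625.0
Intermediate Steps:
G(S) = 6 + 2*S (G(S) = -2*((-2 - S) - S/S) = -2*((-2 - S) - 1*1) = -2*((-2 - S) - 1) = -2*(-3 - S) = 6 + 2*S)
Y = -1523/314 (Y = 1523*(-1/314) = -1523/314 ≈ -4.8503)
G(23) + Y*(-1149) = (6 + 2*23) - 1523/314*(-1149) = (6 + 46) + 1749927/314 = 52 + 1749927/314 = 1766255/314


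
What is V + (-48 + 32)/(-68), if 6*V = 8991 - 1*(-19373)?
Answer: 241106/51 ≈ 4727.6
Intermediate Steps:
V = 14182/3 (V = (8991 - 1*(-19373))/6 = (8991 + 19373)/6 = (1/6)*28364 = 14182/3 ≈ 4727.3)
V + (-48 + 32)/(-68) = 14182/3 + (-48 + 32)/(-68) = 14182/3 - 16*(-1/68) = 14182/3 + 4/17 = 241106/51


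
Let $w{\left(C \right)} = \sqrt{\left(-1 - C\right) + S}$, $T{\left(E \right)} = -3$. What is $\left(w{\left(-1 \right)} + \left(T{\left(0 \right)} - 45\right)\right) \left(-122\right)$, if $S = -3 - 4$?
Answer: $5856 - 122 i \sqrt{7} \approx 5856.0 - 322.78 i$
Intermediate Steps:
$S = -7$
$w{\left(C \right)} = \sqrt{-8 - C}$ ($w{\left(C \right)} = \sqrt{\left(-1 - C\right) - 7} = \sqrt{-8 - C}$)
$\left(w{\left(-1 \right)} + \left(T{\left(0 \right)} - 45\right)\right) \left(-122\right) = \left(\sqrt{-8 - -1} - 48\right) \left(-122\right) = \left(\sqrt{-8 + 1} - 48\right) \left(-122\right) = \left(\sqrt{-7} - 48\right) \left(-122\right) = \left(i \sqrt{7} - 48\right) \left(-122\right) = \left(-48 + i \sqrt{7}\right) \left(-122\right) = 5856 - 122 i \sqrt{7}$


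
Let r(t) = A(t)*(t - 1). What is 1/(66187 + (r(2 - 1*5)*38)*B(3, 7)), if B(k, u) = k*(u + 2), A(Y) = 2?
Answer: 1/57979 ≈ 1.7248e-5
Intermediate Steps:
B(k, u) = k*(2 + u)
r(t) = -2 + 2*t (r(t) = 2*(t - 1) = 2*(-1 + t) = -2 + 2*t)
1/(66187 + (r(2 - 1*5)*38)*B(3, 7)) = 1/(66187 + ((-2 + 2*(2 - 1*5))*38)*(3*(2 + 7))) = 1/(66187 + ((-2 + 2*(2 - 5))*38)*(3*9)) = 1/(66187 + ((-2 + 2*(-3))*38)*27) = 1/(66187 + ((-2 - 6)*38)*27) = 1/(66187 - 8*38*27) = 1/(66187 - 304*27) = 1/(66187 - 8208) = 1/57979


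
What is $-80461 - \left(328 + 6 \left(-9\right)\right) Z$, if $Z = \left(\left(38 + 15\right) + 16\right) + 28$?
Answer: $-107039$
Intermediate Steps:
$Z = 97$ ($Z = \left(53 + 16\right) + 28 = 69 + 28 = 97$)
$-80461 - \left(328 + 6 \left(-9\right)\right) Z = -80461 - \left(328 + 6 \left(-9\right)\right) 97 = -80461 - \left(328 - 54\right) 97 = -80461 - 274 \cdot 97 = -80461 - 26578 = -107039$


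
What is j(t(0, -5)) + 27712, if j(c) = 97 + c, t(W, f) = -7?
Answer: 27802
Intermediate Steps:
j(t(0, -5)) + 27712 = (97 - 7) + 27712 = 90 + 27712 = 27802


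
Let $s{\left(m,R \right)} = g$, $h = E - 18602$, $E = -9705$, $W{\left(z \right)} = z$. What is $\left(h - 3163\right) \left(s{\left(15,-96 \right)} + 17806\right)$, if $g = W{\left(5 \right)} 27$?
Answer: $-564603270$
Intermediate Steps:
$g = 135$ ($g = 5 \cdot 27 = 135$)
$h = -28307$ ($h = -9705 - 18602 = -28307$)
$s{\left(m,R \right)} = 135$
$\left(h - 3163\right) \left(s{\left(15,-96 \right)} + 17806\right) = \left(-28307 - 3163\right) \left(135 + 17806\right) = \left(-31470\right) 17941 = -564603270$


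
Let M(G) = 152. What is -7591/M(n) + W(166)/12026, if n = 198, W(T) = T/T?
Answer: -45644607/913976 ≈ -49.941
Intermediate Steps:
W(T) = 1
-7591/M(n) + W(166)/12026 = -7591/152 + 1/12026 = -45644607/913976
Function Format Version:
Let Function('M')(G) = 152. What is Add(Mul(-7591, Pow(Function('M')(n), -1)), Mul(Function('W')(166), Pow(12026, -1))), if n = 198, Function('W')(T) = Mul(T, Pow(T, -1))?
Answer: Rational(-45644607, 913976) ≈ -49.941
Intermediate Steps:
Function('W')(T) = 1
Add(Mul(-7591, Pow(Function('M')(n), -1)), Mul(Function('W')(166), Pow(12026, -1))) = Add(Mul(-7591, Pow(152, -1)), Mul(1, Pow(12026, -1))) = Add(Mul(-7591, Rational(1, 152)), Mul(1, Rational(1, 12026))) = Add(Rational(-7591, 152), Rational(1, 12026)) = Rational(-45644607, 913976)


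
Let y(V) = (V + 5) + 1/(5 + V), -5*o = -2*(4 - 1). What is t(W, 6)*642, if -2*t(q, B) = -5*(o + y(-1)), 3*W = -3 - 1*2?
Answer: 34989/4 ≈ 8747.3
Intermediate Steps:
o = 6/5 (o = -(-2)*(4 - 1)/5 = -(-2)*3/5 = -⅕*(-6) = 6/5 ≈ 1.2000)
y(V) = 5 + V + 1/(5 + V) (y(V) = (5 + V) + 1/(5 + V) = 5 + V + 1/(5 + V))
W = -5/3 (W = (-3 - 1*2)/3 = (-3 - 2)/3 = (⅓)*(-5) = -5/3 ≈ -1.6667)
t(q, B) = 109/8 (t(q, B) = -(-5)*(6/5 + (26 + (-1)² + 10*(-1))/(5 - 1))/2 = -(-5)*(6/5 + (26 + 1 - 10)/4)/2 = -(-5)*(6/5 + (¼)*17)/2 = -(-5)*(6/5 + 17/4)/2 = -(-5)*109/(2*20) = -½*(-109/4) = 109/8)
t(W, 6)*642 = (109/8)*642 = 34989/4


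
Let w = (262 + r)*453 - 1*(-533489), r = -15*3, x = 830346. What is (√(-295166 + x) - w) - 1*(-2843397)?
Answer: 2211607 + 2*√133795 ≈ 2.2123e+6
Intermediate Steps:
r = -45
w = 631790 (w = (262 - 45)*453 - 1*(-533489) = 217*453 + 533489 = 98301 + 533489 = 631790)
(√(-295166 + x) - w) - 1*(-2843397) = (√(-295166 + 830346) - 1*631790) - 1*(-2843397) = (√535180 - 631790) + 2843397 = (2*√133795 - 631790) + 2843397 = (-631790 + 2*√133795) + 2843397 = 2211607 + 2*√133795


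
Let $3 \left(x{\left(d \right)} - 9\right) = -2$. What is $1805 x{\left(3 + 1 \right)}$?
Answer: $\frac{45125}{3} \approx 15042.0$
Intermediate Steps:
$x{\left(d \right)} = \frac{25}{3}$ ($x{\left(d \right)} = 9 + \frac{1}{3} \left(-2\right) = 9 - \frac{2}{3} = \frac{25}{3}$)
$1805 x{\left(3 + 1 \right)} = 1805 \cdot \frac{25}{3} = \frac{45125}{3}$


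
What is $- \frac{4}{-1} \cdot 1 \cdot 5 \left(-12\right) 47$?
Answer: $-11280$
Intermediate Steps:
$- \frac{4}{-1} \cdot 1 \cdot 5 \left(-12\right) 47 = \left(-4\right) \left(-1\right) 1 \cdot 5 \left(-12\right) 47 = 4 \cdot 1 \cdot 5 \left(-12\right) 47 = 4 \cdot 5 \left(-12\right) 47 = 20 \left(-12\right) 47 = \left(-240\right) 47 = -11280$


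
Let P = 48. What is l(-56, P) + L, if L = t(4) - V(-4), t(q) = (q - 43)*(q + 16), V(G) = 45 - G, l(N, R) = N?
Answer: -885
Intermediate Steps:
t(q) = (-43 + q)*(16 + q)
L = -829 (L = (-688 + 4² - 27*4) - (45 - 1*(-4)) = (-688 + 16 - 108) - (45 + 4) = -780 - 1*49 = -780 - 49 = -829)
l(-56, P) + L = -56 - 829 = -885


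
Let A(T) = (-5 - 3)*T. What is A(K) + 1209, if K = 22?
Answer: 1033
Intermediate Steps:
A(T) = -8*T
A(K) + 1209 = -8*22 + 1209 = -176 + 1209 = 1033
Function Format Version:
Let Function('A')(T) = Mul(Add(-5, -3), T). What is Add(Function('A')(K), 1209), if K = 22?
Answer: 1033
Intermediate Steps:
Function('A')(T) = Mul(-8, T)
Add(Function('A')(K), 1209) = Add(Mul(-8, 22), 1209) = Add(-176, 1209) = 1033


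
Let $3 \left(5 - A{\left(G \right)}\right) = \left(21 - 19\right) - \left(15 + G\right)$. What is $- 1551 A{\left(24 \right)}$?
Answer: $-26884$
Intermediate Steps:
$A{\left(G \right)} = \frac{28}{3} + \frac{G}{3}$ ($A{\left(G \right)} = 5 - \frac{\left(21 - 19\right) - \left(15 + G\right)}{3} = 5 - \frac{2 - \left(15 + G\right)}{3} = 5 - \frac{-13 - G}{3} = 5 + \left(\frac{13}{3} + \frac{G}{3}\right) = \frac{28}{3} + \frac{G}{3}$)
$- 1551 A{\left(24 \right)} = - 1551 \left(\frac{28}{3} + \frac{1}{3} \cdot 24\right) = - 1551 \left(\frac{28}{3} + 8\right) = \left(-1551\right) \frac{52}{3} = -26884$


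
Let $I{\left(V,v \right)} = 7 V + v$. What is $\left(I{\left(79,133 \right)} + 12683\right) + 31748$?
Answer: $45117$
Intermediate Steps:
$I{\left(V,v \right)} = v + 7 V$
$\left(I{\left(79,133 \right)} + 12683\right) + 31748 = \left(\left(133 + 7 \cdot 79\right) + 12683\right) + 31748 = \left(\left(133 + 553\right) + 12683\right) + 31748 = \left(686 + 12683\right) + 31748 = 13369 + 31748 = 45117$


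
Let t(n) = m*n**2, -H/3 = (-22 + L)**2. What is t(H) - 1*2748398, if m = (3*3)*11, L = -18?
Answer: 2278211602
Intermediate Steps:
H = -4800 (H = -3*(-22 - 18)**2 = -3*(-40)**2 = -3*1600 = -4800)
m = 99 (m = 9*11 = 99)
t(n) = 99*n**2
t(H) - 1*2748398 = 99*(-4800)**2 - 1*2748398 = 99*23040000 - 2748398 = 2280960000 - 2748398 = 2278211602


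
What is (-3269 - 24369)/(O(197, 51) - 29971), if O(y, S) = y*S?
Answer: 13819/9962 ≈ 1.3872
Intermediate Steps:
O(y, S) = S*y
(-3269 - 24369)/(O(197, 51) - 29971) = (-3269 - 24369)/(51*197 - 29971) = -27638/(10047 - 29971) = -27638/(-19924) = -27638*(-1/19924) = 13819/9962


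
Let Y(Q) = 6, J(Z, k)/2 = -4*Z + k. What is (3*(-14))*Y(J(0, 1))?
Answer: -252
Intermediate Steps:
J(Z, k) = -8*Z + 2*k (J(Z, k) = 2*(-4*Z + k) = 2*(k - 4*Z) = -8*Z + 2*k)
(3*(-14))*Y(J(0, 1)) = (3*(-14))*6 = -42*6 = -252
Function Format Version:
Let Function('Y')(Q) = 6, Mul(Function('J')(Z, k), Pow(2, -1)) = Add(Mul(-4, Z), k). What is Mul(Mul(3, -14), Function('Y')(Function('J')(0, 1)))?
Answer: -252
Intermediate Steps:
Function('J')(Z, k) = Add(Mul(-8, Z), Mul(2, k)) (Function('J')(Z, k) = Mul(2, Add(Mul(-4, Z), k)) = Mul(2, Add(k, Mul(-4, Z))) = Add(Mul(-8, Z), Mul(2, k)))
Mul(Mul(3, -14), Function('Y')(Function('J')(0, 1))) = Mul(Mul(3, -14), 6) = Mul(-42, 6) = -252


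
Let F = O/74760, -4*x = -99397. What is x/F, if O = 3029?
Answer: 1857729930/3029 ≈ 6.1332e+5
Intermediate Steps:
x = 99397/4 (x = -¼*(-99397) = 99397/4 ≈ 24849.)
F = 3029/74760 ≈ 0.040516
x/F = 99397/(4*(3029/74760)) = (99397/4)*(74760/3029) = 1857729930/3029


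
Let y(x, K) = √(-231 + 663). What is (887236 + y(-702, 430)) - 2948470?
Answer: -2061234 + 12*√3 ≈ -2.0612e+6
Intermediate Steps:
y(x, K) = 12*√3 (y(x, K) = √432 = 12*√3)
(887236 + y(-702, 430)) - 2948470 = (887236 + 12*√3) - 2948470 = -2061234 + 12*√3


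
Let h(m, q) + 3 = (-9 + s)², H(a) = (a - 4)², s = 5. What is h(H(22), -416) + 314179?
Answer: 314192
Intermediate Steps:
H(a) = (-4 + a)²
h(m, q) = 13 (h(m, q) = -3 + (-9 + 5)² = -3 + (-4)² = -3 + 16 = 13)
h(H(22), -416) + 314179 = 13 + 314179 = 314192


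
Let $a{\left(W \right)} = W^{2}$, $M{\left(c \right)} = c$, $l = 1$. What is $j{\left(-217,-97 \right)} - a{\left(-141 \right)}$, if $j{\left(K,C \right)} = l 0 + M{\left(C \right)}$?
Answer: $-19978$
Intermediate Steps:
$j{\left(K,C \right)} = C$ ($j{\left(K,C \right)} = 1 \cdot 0 + C = 0 + C = C$)
$j{\left(-217,-97 \right)} - a{\left(-141 \right)} = -97 - \left(-141\right)^{2} = -97 - 19881 = -19978$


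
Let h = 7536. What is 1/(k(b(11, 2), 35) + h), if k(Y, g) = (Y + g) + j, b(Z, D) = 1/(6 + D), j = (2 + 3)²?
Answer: 8/60769 ≈ 0.00013165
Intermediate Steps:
j = 25 (j = 5² = 25)
k(Y, g) = 25 + Y + g (k(Y, g) = (Y + g) + 25 = 25 + Y + g)
1/(k(b(11, 2), 35) + h) = 1/((25 + 1/(6 + 2) + 35) + 7536) = 1/((25 + 1/8 + 35) + 7536) = 1/((25 + ⅛ + 35) + 7536) = 1/(481/8 + 7536) = 1/(60769/8) = 8/60769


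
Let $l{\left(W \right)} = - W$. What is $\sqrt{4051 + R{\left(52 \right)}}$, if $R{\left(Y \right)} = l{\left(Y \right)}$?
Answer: $\sqrt{3999} \approx 63.238$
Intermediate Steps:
$R{\left(Y \right)} = - Y$
$\sqrt{4051 + R{\left(52 \right)}} = \sqrt{4051 - 52} = \sqrt{3999}$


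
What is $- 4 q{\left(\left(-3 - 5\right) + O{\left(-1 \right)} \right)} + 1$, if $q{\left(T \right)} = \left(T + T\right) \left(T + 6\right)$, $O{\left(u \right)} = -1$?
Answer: $-215$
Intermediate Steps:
$q{\left(T \right)} = 2 T \left(6 + T\right)$
$- 4 q{\left(\left(-3 - 5\right) + O{\left(-1 \right)} \right)} + 1 = - 4 \cdot 2 \left(\left(-3 - 5\right) - 1\right) \left(6 - 9\right) + 1 = - 4 \cdot 2 \left(-8 - 1\right) \left(6 - 9\right) + 1 = - 4 \cdot 2 \left(-9\right) \left(6 - 9\right) + 1 = - 4 \cdot 2 \left(-9\right) \left(-3\right) + 1 = \left(-4\right) 54 + 1 = -216 + 1 = -215$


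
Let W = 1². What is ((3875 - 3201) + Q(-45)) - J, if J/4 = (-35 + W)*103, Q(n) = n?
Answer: 14637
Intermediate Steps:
W = 1
J = -14008 (J = 4*((-35 + 1)*103) = 4*(-34*103) = 4*(-3502) = -14008)
((3875 - 3201) + Q(-45)) - J = ((3875 - 3201) - 45) - 1*(-14008) = (674 - 45) + 14008 = 629 + 14008 = 14637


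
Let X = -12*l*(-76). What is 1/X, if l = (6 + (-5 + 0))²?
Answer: 1/912 ≈ 0.0010965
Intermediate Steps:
l = 1 (l = (6 - 5)² = 1² = 1)
X = 912 (X = -12*1*(-76) = -12*(-76) = 912)
1/X = 1/912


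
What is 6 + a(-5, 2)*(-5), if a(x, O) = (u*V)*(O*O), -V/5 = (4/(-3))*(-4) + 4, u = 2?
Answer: 5618/3 ≈ 1872.7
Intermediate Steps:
V = -140/3 (V = -5*((4/(-3))*(-4) + 4) = -5*((4*(-1/3))*(-4) + 4) = -5*(-4/3*(-4) + 4) = -5*(16/3 + 4) = -5*28/3 = -140/3 ≈ -46.667)
a(x, O) = -280*O**2/3 (a(x, O) = (2*(-140/3))*(O*O) = -280*O**2/3)
6 + a(-5, 2)*(-5) = 6 - 280/3*2**2*(-5) = 6 - 280/3*4*(-5) = 6 - 1120/3*(-5) = 6 + 5600/3 = 5618/3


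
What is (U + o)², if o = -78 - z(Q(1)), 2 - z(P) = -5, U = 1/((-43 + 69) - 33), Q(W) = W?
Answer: 355216/49 ≈ 7249.3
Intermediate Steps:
U = -⅐ (U = 1/(26 - 33) = 1/(-7) = -⅐ ≈ -0.14286)
z(P) = 7 (z(P) = 2 - 1*(-5) = 2 + 5 = 7)
o = -85 (o = -78 - 1*7 = -78 - 7 = -85)
(U + o)² = (-⅐ - 85)² = (-596/7)² = 355216/49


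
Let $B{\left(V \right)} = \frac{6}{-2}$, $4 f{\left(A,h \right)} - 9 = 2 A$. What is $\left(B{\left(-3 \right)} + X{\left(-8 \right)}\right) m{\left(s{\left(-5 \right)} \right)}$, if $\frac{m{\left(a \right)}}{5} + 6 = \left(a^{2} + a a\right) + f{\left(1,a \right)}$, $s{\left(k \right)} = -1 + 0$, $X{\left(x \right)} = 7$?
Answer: $-25$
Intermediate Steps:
$f{\left(A,h \right)} = \frac{9}{4} + \frac{A}{2}$ ($f{\left(A,h \right)} = \frac{9}{4} + \frac{2 A}{4} = \frac{9}{4} + \frac{A}{2}$)
$B{\left(V \right)} = -3$ ($B{\left(V \right)} = 6 \left(- \frac{1}{2}\right) = -3$)
$s{\left(k \right)} = -1$
$m{\left(a \right)} = - \frac{65}{4} + 10 a^{2}$ ($m{\left(a \right)} = -30 + 5 \left(\left(a^{2} + a a\right) + \left(\frac{9}{4} + \frac{1}{2} \cdot 1\right)\right) = -30 + 5 \left(\left(a^{2} + a^{2}\right) + \left(\frac{9}{4} + \frac{1}{2}\right)\right) = -30 + 5 \left(2 a^{2} + \frac{11}{4}\right) = -30 + 5 \left(\frac{11}{4} + 2 a^{2}\right) = -30 + \left(\frac{55}{4} + 10 a^{2}\right) = - \frac{65}{4} + 10 a^{2}$)
$\left(B{\left(-3 \right)} + X{\left(-8 \right)}\right) m{\left(s{\left(-5 \right)} \right)} = \left(-3 + 7\right) \left(- \frac{65}{4} + 10 \left(-1\right)^{2}\right) = 4 \left(- \frac{65}{4} + 10 \cdot 1\right) = 4 \left(- \frac{65}{4} + 10\right) = 4 \left(- \frac{25}{4}\right) = -25$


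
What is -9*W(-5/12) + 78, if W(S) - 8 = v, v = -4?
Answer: 42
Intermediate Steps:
W(S) = 4 (W(S) = 8 - 4 = 4)
-9*W(-5/12) + 78 = -9*4 + 78 = -36 + 78 = 42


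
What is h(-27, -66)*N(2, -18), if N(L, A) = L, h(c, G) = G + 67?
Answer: 2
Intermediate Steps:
h(c, G) = 67 + G
h(-27, -66)*N(2, -18) = (67 - 66)*2 = 1*2 = 2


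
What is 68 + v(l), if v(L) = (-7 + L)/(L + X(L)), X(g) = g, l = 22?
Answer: 3007/44 ≈ 68.341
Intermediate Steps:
v(L) = (-7 + L)/(2*L) (v(L) = (-7 + L)/(L + L) = (-7 + L)/((2*L)) = (-7 + L)*(1/(2*L)) = (-7 + L)/(2*L))
68 + v(l) = 68 + (1/2)*(-7 + 22)/22 = 68 + (1/2)*(1/22)*15 = 68 + 15/44 = 3007/44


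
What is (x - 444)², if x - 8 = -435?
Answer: 758641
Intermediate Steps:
x = -427 (x = 8 - 435 = -427)
(x - 444)² = (-427 - 444)² = (-871)² = 758641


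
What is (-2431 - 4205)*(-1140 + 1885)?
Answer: -4943820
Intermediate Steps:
(-2431 - 4205)*(-1140 + 1885) = -6636*745 = -4943820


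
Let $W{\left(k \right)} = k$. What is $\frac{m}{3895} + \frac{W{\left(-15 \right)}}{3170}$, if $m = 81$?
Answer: $\frac{39669}{2469430} \approx 0.016064$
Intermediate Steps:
$\frac{m}{3895} + \frac{W{\left(-15 \right)}}{3170} = \frac{81}{3895} - \frac{15}{3170} = 81 \cdot \frac{1}{3895} - \frac{3}{634} = \frac{81}{3895} - \frac{3}{634} = \frac{39669}{2469430}$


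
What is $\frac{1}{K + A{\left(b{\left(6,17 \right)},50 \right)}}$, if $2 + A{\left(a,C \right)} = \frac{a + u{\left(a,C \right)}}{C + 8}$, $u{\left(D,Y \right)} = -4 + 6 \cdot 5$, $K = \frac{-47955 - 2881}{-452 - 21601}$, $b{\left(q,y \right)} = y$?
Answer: $\frac{1279074}{1338619} \approx 0.95552$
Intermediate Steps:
$K = \frac{50836}{22053}$ ($K = - \frac{50836}{-22053} = \left(-50836\right) \left(- \frac{1}{22053}\right) = \frac{50836}{22053} \approx 2.3052$)
$u{\left(D,Y \right)} = 26$ ($u{\left(D,Y \right)} = -4 + 30 = 26$)
$A{\left(a,C \right)} = -2 + \frac{26 + a}{8 + C}$ ($A{\left(a,C \right)} = -2 + \frac{a + 26}{C + 8} = -2 + \frac{26 + a}{8 + C}$)
$\frac{1}{K + A{\left(b{\left(6,17 \right)},50 \right)}} = \frac{1}{\frac{50836}{22053} + \frac{10 + 17 - 100}{8 + 50}} = \frac{1}{\frac{50836}{22053} + \frac{10 + 17 - 100}{58}} = \frac{1}{\frac{50836}{22053} + \frac{1}{58} \left(-73\right)} = \frac{1}{\frac{50836}{22053} - \frac{73}{58}} = \frac{1}{\frac{1338619}{1279074}} = \frac{1279074}{1338619}$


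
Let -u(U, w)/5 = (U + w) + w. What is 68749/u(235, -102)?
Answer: -68749/155 ≈ -443.54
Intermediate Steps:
u(U, w) = -10*w - 5*U (u(U, w) = -5*((U + w) + w) = -5*(U + 2*w) = -10*w - 5*U)
68749/u(235, -102) = 68749/(-10*(-102) - 5*235) = 68749/(1020 - 1175) = 68749/(-155) = 68749*(-1/155) = -68749/155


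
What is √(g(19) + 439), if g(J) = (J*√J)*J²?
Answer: √(439 + 6859*√19) ≈ 174.17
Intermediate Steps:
g(J) = J^(7/2) (g(J) = J^(3/2)*J² = J^(7/2))
√(g(19) + 439) = √(19^(7/2) + 439) = √(6859*√19 + 439) = √(439 + 6859*√19)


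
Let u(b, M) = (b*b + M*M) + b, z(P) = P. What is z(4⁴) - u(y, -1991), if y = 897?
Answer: -4769331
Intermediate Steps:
u(b, M) = b + M² + b² (u(b, M) = (b² + M²) + b = (M² + b²) + b = b + M² + b²)
z(4⁴) - u(y, -1991) = 4⁴ - (897 + (-1991)² + 897²) = 256 - (897 + 3964081 + 804609) = 256 - 1*4769587 = 256 - 4769587 = -4769331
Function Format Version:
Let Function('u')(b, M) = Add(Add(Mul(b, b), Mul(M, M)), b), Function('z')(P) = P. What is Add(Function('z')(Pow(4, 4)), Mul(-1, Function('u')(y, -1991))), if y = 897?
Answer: -4769331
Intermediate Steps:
Function('u')(b, M) = Add(b, Pow(M, 2), Pow(b, 2)) (Function('u')(b, M) = Add(Add(Pow(b, 2), Pow(M, 2)), b) = Add(Add(Pow(M, 2), Pow(b, 2)), b) = Add(b, Pow(M, 2), Pow(b, 2)))
Add(Function('z')(Pow(4, 4)), Mul(-1, Function('u')(y, -1991))) = Add(Pow(4, 4), Mul(-1, Add(897, Pow(-1991, 2), Pow(897, 2)))) = Add(256, Mul(-1, Add(897, 3964081, 804609))) = Add(256, Mul(-1, 4769587)) = Add(256, -4769587) = -4769331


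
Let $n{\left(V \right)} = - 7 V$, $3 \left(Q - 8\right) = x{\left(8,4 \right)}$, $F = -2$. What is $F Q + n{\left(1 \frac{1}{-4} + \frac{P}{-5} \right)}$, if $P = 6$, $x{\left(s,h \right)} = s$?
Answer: $- \frac{671}{60} \approx -11.183$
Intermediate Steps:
$Q = \frac{32}{3}$ ($Q = 8 + \frac{1}{3} \cdot 8 = 8 + \frac{8}{3} = \frac{32}{3} \approx 10.667$)
$F Q + n{\left(1 \frac{1}{-4} + \frac{P}{-5} \right)} = \left(-2\right) \frac{32}{3} - 7 \left(1 \frac{1}{-4} + \frac{6}{-5}\right) = - \frac{64}{3} - 7 \left(1 \left(- \frac{1}{4}\right) + 6 \left(- \frac{1}{5}\right)\right) = - \frac{64}{3} - 7 \left(- \frac{1}{4} - \frac{6}{5}\right) = - \frac{64}{3} - - \frac{203}{20} = - \frac{64}{3} + \frac{203}{20} = - \frac{671}{60}$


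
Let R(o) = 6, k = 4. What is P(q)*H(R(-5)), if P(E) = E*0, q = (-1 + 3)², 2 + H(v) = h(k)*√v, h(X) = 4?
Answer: 0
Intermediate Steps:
H(v) = -2 + 4*√v
q = 4 (q = 2² = 4)
P(E) = 0
P(q)*H(R(-5)) = 0*(-2 + 4*√6) = 0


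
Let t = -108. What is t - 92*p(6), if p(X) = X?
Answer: -660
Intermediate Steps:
t - 92*p(6) = -108 - 92*6 = -108 - 552 = -660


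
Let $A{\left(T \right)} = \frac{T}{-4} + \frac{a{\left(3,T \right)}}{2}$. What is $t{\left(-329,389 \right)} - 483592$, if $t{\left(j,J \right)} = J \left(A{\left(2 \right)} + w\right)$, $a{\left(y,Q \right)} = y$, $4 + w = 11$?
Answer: $-480480$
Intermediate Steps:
$w = 7$ ($w = -4 + 11 = 7$)
$A{\left(T \right)} = \frac{3}{2} - \frac{T}{4}$ ($A{\left(T \right)} = \frac{T}{-4} + \frac{3}{2} = T \left(- \frac{1}{4}\right) + 3 \cdot \frac{1}{2} = - \frac{T}{4} + \frac{3}{2} = \frac{3}{2} - \frac{T}{4}$)
$t{\left(j,J \right)} = 8 J$ ($t{\left(j,J \right)} = J \left(\left(\frac{3}{2} - \frac{1}{2}\right) + 7\right) = J \left(1 + 7\right) = J 8 = 8 J$)
$t{\left(-329,389 \right)} - 483592 = 8 \cdot 389 - 483592 = 3112 - 483592 = -480480$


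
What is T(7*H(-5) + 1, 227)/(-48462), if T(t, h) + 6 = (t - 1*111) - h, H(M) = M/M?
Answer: 56/8077 ≈ 0.0069333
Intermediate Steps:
H(M) = 1
T(t, h) = -117 + t - h (T(t, h) = -6 + ((t - 1*111) - h) = -6 + ((t - 111) - h) = -6 + ((-111 + t) - h) = -6 + (-111 + t - h) = -117 + t - h)
T(7*H(-5) + 1, 227)/(-48462) = (-117 + (7*1 + 1) - 1*227)/(-48462) = (-117 + (7 + 1) - 227)*(-1/48462) = (-117 + 8 - 227)*(-1/48462) = -336*(-1/48462) = 56/8077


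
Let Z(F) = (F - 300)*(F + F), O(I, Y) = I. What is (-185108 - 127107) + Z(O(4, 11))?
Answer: -314583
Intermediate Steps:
Z(F) = 2*F*(-300 + F) (Z(F) = (-300 + F)*(2*F) = 2*F*(-300 + F))
(-185108 - 127107) + Z(O(4, 11)) = (-185108 - 127107) + 2*4*(-300 + 4) = -312215 + 2*4*(-296) = -312215 - 2368 = -314583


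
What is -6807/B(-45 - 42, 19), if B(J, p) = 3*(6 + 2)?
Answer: -2269/8 ≈ -283.63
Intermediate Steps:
B(J, p) = 24 (B(J, p) = 3*8 = 24)
-6807/B(-45 - 42, 19) = -6807/24 = -6807*1/24 = -2269/8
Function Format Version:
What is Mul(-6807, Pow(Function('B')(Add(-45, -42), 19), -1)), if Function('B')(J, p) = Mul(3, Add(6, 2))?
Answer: Rational(-2269, 8) ≈ -283.63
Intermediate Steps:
Function('B')(J, p) = 24 (Function('B')(J, p) = Mul(3, 8) = 24)
Mul(-6807, Pow(Function('B')(Add(-45, -42), 19), -1)) = Mul(-6807, Pow(24, -1)) = Mul(-6807, Rational(1, 24)) = Rational(-2269, 8)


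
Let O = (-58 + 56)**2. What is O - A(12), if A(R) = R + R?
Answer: -20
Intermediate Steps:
A(R) = 2*R
O = 4 (O = (-2)**2 = 4)
O - A(12) = 4 - 2*12 = 4 - 1*24 = 4 - 24 = -20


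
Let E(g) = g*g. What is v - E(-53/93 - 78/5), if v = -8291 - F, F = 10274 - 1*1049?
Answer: -3843932461/216225 ≈ -17777.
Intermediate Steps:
F = 9225 (F = 10274 - 1049 = 9225)
E(g) = g**2
v = -17516 (v = -8291 - 1*9225 = -8291 - 9225 = -17516)
v - E(-53/93 - 78/5) = -17516 - (-53/93 - 78/5)**2 = -17516 - (-7519/465)**2 = -17516 - 1*56535361/216225 = -17516 - 56535361/216225 = -3843932461/216225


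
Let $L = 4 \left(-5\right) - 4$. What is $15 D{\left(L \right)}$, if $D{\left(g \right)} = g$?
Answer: $-360$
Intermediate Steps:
$L = -24$ ($L = -20 - 4 = -24$)
$15 D{\left(L \right)} = 15 \left(-24\right) = -360$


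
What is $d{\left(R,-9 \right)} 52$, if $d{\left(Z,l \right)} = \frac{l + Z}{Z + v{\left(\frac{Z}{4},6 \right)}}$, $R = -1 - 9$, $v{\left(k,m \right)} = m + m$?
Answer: $-494$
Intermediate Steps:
$v{\left(k,m \right)} = 2 m$
$R = -10$ ($R = -1 - 9 = -10$)
$d{\left(Z,l \right)} = \frac{Z + l}{12 + Z}$ ($d{\left(Z,l \right)} = \frac{l + Z}{Z + 2 \cdot 6} = \frac{Z + l}{Z + 12} = \frac{Z + l}{12 + Z}$)
$d{\left(R,-9 \right)} 52 = \frac{-10 - 9}{12 - 10} \cdot 52 = \frac{1}{2} \left(-19\right) 52 = \left(- \frac{19}{2}\right) 52 = -494$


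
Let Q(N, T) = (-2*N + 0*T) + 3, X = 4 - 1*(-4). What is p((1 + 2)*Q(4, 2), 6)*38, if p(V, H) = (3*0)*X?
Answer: 0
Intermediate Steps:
X = 8 (X = 4 + 4 = 8)
Q(N, T) = 3 - 2*N (Q(N, T) = (-2*N + 0) + 3 = -2*N + 3 = 3 - 2*N)
p(V, H) = 0 (p(V, H) = (3*0)*8 = 0*8 = 0)
p((1 + 2)*Q(4, 2), 6)*38 = 0*38 = 0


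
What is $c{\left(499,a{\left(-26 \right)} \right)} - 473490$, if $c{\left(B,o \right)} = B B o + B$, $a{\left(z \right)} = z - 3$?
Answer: $-7694020$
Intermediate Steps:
$a{\left(z \right)} = -3 + z$ ($a{\left(z \right)} = z - 3 = -3 + z$)
$c{\left(B,o \right)} = B + o B^{2}$ ($c{\left(B,o \right)} = B^{2} o + B = o B^{2} + B = B + o B^{2}$)
$c{\left(499,a{\left(-26 \right)} \right)} - 473490 = 499 \left(1 + 499 \left(-3 - 26\right)\right) - 473490 = 499 \left(1 + 499 \left(-29\right)\right) - 473490 = 499 \left(1 - 14471\right) - 473490 = 499 \left(-14470\right) - 473490 = -7220530 - 473490 = -7694020$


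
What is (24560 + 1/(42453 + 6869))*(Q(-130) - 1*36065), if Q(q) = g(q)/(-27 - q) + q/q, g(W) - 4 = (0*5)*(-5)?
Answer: -2249829968503374/2540083 ≈ -8.8573e+8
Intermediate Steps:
g(W) = 4 (g(W) = 4 + (0*5)*(-5) = 4 + 0*(-5) = 4 + 0 = 4)
Q(q) = 1 + 4/(-27 - q) (Q(q) = 4/(-27 - q) + q/q = 4/(-27 - q) + 1 = 1 + 4/(-27 - q))
(24560 + 1/(42453 + 6869))*(Q(-130) - 1*36065) = (24560 + 1/(42453 + 6869))*((23 - 130)/(27 - 130) - 1*36065) = (24560 + 1/49322)*(-107/(-103) - 36065) = (24560 + 1/49322)*(-1/103*(-107) - 36065) = 1211348321*(107/103 - 36065)/49322 = (1211348321/49322)*(-3714588/103) = -2249829968503374/2540083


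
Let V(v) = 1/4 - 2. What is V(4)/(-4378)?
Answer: 7/17512 ≈ 0.00039973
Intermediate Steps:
V(v) = -7/4 (V(v) = ¼ - 2 = -7/4)
V(4)/(-4378) = -7/4/(-4378) = -7/4*(-1/4378) = 7/17512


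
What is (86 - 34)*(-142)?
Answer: -7384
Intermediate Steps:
(86 - 34)*(-142) = 52*(-142) = -7384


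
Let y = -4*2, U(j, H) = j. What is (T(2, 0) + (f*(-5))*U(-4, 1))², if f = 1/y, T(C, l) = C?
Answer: ¼ ≈ 0.25000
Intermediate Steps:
y = -8
f = -⅛ (f = 1/(-8) = -⅛ ≈ -0.12500)
(T(2, 0) + (f*(-5))*U(-4, 1))² = (2 - ⅛*(-5)*(-4))² = (2 + (5/8)*(-4))² = (2 - 5/2)² = (-½)² = ¼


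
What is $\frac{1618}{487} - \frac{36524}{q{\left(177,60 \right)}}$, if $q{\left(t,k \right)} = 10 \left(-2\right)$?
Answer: $\frac{4454887}{2435} \approx 1829.5$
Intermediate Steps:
$q{\left(t,k \right)} = -20$
$\frac{1618}{487} - \frac{36524}{q{\left(177,60 \right)}} = \frac{1618}{487} - \frac{36524}{-20} = 1618 \cdot \frac{1}{487} - - \frac{9131}{5} = \frac{1618}{487} + \frac{9131}{5} = \frac{4454887}{2435}$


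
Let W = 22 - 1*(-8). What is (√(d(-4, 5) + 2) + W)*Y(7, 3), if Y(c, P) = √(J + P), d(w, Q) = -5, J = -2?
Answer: 30 + I*√3 ≈ 30.0 + 1.732*I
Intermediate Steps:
W = 30 (W = 22 + 8 = 30)
Y(c, P) = √(-2 + P)
(√(d(-4, 5) + 2) + W)*Y(7, 3) = (√(-5 + 2) + 30)*√(-2 + 3) = (√(-3) + 30)*√1 = (I*√3 + 30)*1 = (30 + I*√3)*1 = 30 + I*√3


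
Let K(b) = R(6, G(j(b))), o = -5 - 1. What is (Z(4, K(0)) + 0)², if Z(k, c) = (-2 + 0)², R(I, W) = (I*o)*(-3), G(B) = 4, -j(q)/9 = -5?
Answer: 16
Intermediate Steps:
o = -6
j(q) = 45 (j(q) = -9*(-5) = 45)
R(I, W) = 18*I (R(I, W) = (I*(-6))*(-3) = -6*I*(-3) = 18*I)
K(b) = 108 (K(b) = 18*6 = 108)
Z(k, c) = 4 (Z(k, c) = (-2)² = 4)
(Z(4, K(0)) + 0)² = (4 + 0)² = 4² = 16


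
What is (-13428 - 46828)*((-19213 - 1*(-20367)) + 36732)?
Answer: -2282858816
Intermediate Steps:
(-13428 - 46828)*((-19213 - 1*(-20367)) + 36732) = -60256*((-19213 + 20367) + 36732) = -60256*(1154 + 36732) = -60256*37886 = -2282858816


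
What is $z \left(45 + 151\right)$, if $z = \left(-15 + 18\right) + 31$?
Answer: $6664$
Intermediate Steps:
$z = 34$ ($z = 3 + 31 = 34$)
$z \left(45 + 151\right) = 34 \left(45 + 151\right) = 34 \cdot 196 = 6664$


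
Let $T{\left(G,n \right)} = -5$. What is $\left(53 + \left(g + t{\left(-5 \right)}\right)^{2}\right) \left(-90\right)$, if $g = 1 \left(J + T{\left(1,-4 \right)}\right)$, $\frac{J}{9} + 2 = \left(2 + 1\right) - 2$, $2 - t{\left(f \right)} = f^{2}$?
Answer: $-127980$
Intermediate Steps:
$t{\left(f \right)} = 2 - f^{2}$
$J = -9$ ($J = -18 + 9 \left(\left(2 + 1\right) - 2\right) = -18 + 9 \left(3 - 2\right) = -18 + 9 \cdot 1 = -18 + 9 = -9$)
$g = -14$ ($g = 1 \left(-9 - 5\right) = 1 \left(-14\right) = -14$)
$\left(53 + \left(g + t{\left(-5 \right)}\right)^{2}\right) \left(-90\right) = \left(53 + \left(-14 + \left(2 - \left(-5\right)^{2}\right)\right)^{2}\right) \left(-90\right) = \left(53 + \left(-14 + \left(2 - 25\right)\right)^{2}\right) \left(-90\right) = \left(53 + \left(-14 - 23\right)^{2}\right) \left(-90\right) = \left(53 + \left(-37\right)^{2}\right) \left(-90\right) = \left(53 + 1369\right) \left(-90\right) = 1422 \left(-90\right) = -127980$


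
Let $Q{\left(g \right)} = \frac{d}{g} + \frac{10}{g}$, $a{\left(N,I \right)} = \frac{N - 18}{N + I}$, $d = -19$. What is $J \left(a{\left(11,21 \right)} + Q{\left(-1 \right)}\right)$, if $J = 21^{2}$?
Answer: $\frac{123921}{32} \approx 3872.5$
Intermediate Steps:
$J = 441$
$a{\left(N,I \right)} = \frac{-18 + N}{I + N}$
$Q{\left(g \right)} = - \frac{9}{g}$ ($Q{\left(g \right)} = - \frac{19}{g} + \frac{10}{g} = - \frac{9}{g}$)
$J \left(a{\left(11,21 \right)} + Q{\left(-1 \right)}\right) = 441 \left(\frac{-18 + 11}{21 + 11} - \frac{9}{-1}\right) = 441 \left(\frac{1}{32} \left(-7\right) - -9\right) = 441 \left(\frac{1}{32} \left(-7\right) + 9\right) = 441 \left(- \frac{7}{32} + 9\right) = 441 \cdot \frac{281}{32} = \frac{123921}{32}$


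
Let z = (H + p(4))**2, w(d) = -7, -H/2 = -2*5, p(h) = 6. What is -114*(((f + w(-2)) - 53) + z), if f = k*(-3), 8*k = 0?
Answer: -70224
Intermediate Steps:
k = 0 (k = (1/8)*0 = 0)
H = 20 (H = -(-4)*5 = -2*(-10) = 20)
z = 676 (z = (20 + 6)**2 = 26**2 = 676)
f = 0 (f = 0*(-3) = 0)
-114*(((f + w(-2)) - 53) + z) = -114*(((0 - 7) - 53) + 676) = -114*((-7 - 53) + 676) = -114*(-60 + 676) = -114*616 = -70224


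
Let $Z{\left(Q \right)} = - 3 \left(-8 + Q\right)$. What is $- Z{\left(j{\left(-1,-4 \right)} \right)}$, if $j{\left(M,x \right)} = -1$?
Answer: $-27$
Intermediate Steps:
$Z{\left(Q \right)} = 24 - 3 Q$
$- Z{\left(j{\left(-1,-4 \right)} \right)} = - (24 - -3) = - (24 + 3) = \left(-1\right) 27 = -27$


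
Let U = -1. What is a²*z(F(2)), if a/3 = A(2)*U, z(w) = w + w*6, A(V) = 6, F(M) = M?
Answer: 4536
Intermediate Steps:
z(w) = 7*w (z(w) = w + 6*w = 7*w)
a = -18 (a = 3*(6*(-1)) = 3*(-6) = -18)
a²*z(F(2)) = (-18)²*(7*2) = 324*14 = 4536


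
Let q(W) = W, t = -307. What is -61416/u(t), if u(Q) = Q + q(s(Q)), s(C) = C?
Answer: 30708/307 ≈ 100.03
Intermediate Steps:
u(Q) = 2*Q (u(Q) = Q + Q = 2*Q)
-61416/u(t) = -61416/(2*(-307)) = -61416/(-614) = -61416*(-1/614) = 30708/307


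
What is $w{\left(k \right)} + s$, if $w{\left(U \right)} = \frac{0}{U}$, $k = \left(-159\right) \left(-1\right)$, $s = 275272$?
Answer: $275272$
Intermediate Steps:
$k = 159$
$w{\left(U \right)} = 0$
$w{\left(k \right)} + s = 0 + 275272 = 275272$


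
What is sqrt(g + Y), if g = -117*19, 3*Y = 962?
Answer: I*sqrt(17121)/3 ≈ 43.616*I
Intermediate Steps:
Y = 962/3 (Y = (1/3)*962 = 962/3 ≈ 320.67)
g = -2223
sqrt(g + Y) = sqrt(-2223 + 962/3) = sqrt(-5707/3) = I*sqrt(17121)/3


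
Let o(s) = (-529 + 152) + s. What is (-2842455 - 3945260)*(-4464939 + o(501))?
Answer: 30305891747725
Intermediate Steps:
o(s) = -377 + s
(-2842455 - 3945260)*(-4464939 + o(501)) = (-2842455 - 3945260)*(-4464939 + (-377 + 501)) = -6787715*(-4464939 + 124) = -6787715*(-4464815) = 30305891747725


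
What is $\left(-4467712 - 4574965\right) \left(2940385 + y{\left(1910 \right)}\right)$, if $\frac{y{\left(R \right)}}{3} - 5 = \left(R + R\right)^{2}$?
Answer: $-422452167015200$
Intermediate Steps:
$y{\left(R \right)} = 15 + 12 R^{2}$ ($y{\left(R \right)} = 15 + 3 \left(R + R\right)^{2} = 15 + 3 \left(2 R\right)^{2} = 15 + 3 \cdot 4 R^{2} = 15 + 12 R^{2}$)
$\left(-4467712 - 4574965\right) \left(2940385 + y{\left(1910 \right)}\right) = \left(-4467712 - 4574965\right) \left(2940385 + \left(15 + 12 \cdot 1910^{2}\right)\right) = - 9042677 \left(2940385 + \left(15 + 12 \cdot 3648100\right)\right) = - 9042677 \left(2940385 + \left(15 + 43777200\right)\right) = - 9042677 \left(2940385 + 43777215\right) = \left(-9042677\right) 46717600 = -422452167015200$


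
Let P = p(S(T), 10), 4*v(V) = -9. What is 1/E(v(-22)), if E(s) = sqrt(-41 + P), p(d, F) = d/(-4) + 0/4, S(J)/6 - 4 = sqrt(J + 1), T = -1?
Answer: -I*sqrt(47)/47 ≈ -0.14586*I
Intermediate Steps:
S(J) = 24 + 6*sqrt(1 + J) (S(J) = 24 + 6*sqrt(J + 1) = 24 + 6*sqrt(1 + J))
v(V) = -9/4 (v(V) = (1/4)*(-9) = -9/4)
p(d, F) = -d/4 (p(d, F) = d*(-1/4) + 0*(1/4) = -d/4 + 0 = -d/4)
P = -6 (P = -(24 + 6*sqrt(1 - 1))/4 = -(24 + 6*sqrt(0))/4 = -(24 + 6*0)/4 = -(24 + 0)/4 = -1/4*24 = -6)
E(s) = I*sqrt(47) (E(s) = sqrt(-41 - 6) = sqrt(-47) = I*sqrt(47))
1/E(v(-22)) = 1/(I*sqrt(47)) = -I*sqrt(47)/47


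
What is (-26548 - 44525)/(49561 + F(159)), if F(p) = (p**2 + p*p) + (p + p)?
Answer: -71073/100441 ≈ -0.70761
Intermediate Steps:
F(p) = 2*p + 2*p**2 (F(p) = (p**2 + p**2) + 2*p = 2*p**2 + 2*p = 2*p + 2*p**2)
(-26548 - 44525)/(49561 + F(159)) = (-26548 - 44525)/(49561 + 2*159*(1 + 159)) = -71073/(49561 + 2*159*160) = -71073/(49561 + 50880) = -71073/100441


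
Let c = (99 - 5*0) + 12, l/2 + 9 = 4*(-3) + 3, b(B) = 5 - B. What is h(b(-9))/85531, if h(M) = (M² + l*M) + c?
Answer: -197/85531 ≈ -0.0023033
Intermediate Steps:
l = -36 (l = -18 + 2*(4*(-3) + 3) = -18 + 2*(-12 + 3) = -18 + 2*(-9) = -18 - 18 = -36)
c = 111 (c = (99 + 0) + 12 = 99 + 12 = 111)
h(M) = 111 + M² - 36*M (h(M) = (M² - 36*M) + 111 = 111 + M² - 36*M)
h(b(-9))/85531 = (111 + (5 - 1*(-9))² - 36*(5 - 1*(-9)))/85531 = (111 + (5 + 9)² - 36*(5 + 9))*(1/85531) = (111 + 14² - 36*14)*(1/85531) = (111 + 196 - 504)*(1/85531) = -197*1/85531 = -197/85531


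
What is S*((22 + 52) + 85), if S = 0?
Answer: 0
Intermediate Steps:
S*((22 + 52) + 85) = 0*((22 + 52) + 85) = 0*(74 + 85) = 0*159 = 0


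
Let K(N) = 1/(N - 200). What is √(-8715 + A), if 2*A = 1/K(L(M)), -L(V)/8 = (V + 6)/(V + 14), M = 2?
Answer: I*√8817 ≈ 93.899*I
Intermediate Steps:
L(V) = -8*(6 + V)/(14 + V) (L(V) = -8*(V + 6)/(V + 14) = -8*(6 + V)/(14 + V))
K(N) = 1/(-200 + N)
A = -102 (A = 1/(2*(1/(-200 + 8*(-6 - 1*2)/(14 + 2)))) = 1/(2*(1/(-200 + 8*(-6 - 2)/16))) = 1/(2*(1/(-200 + 8*(1/16)*(-8)))) = 1/(2*(1/(-200 - 4))) = 1/(2*(1/(-204))) = 1/(2*(-1/204)) = (½)*(-204) = -102)
√(-8715 + A) = √(-8715 - 102) = √(-8817) = I*√8817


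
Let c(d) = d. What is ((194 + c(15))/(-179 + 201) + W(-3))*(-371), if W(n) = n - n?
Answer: -7049/2 ≈ -3524.5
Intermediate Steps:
W(n) = 0
((194 + c(15))/(-179 + 201) + W(-3))*(-371) = ((194 + 15)/(-179 + 201) + 0)*(-371) = (209/22 + 0)*(-371) = (209*(1/22) + 0)*(-371) = (19/2 + 0)*(-371) = (19/2)*(-371) = -7049/2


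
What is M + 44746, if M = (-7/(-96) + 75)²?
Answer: 464319985/9216 ≈ 50382.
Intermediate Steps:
M = 51940849/9216 (M = (-7*(-1/96) + 75)² = (7/96 + 75)² = (7207/96)² = 51940849/9216 ≈ 5635.9)
M + 44746 = 51940849/9216 + 44746 = 464319985/9216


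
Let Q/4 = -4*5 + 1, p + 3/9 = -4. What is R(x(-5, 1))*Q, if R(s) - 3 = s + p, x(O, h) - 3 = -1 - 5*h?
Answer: 988/3 ≈ 329.33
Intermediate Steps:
p = -13/3 (p = -⅓ - 4 = -13/3 ≈ -4.3333)
x(O, h) = 2 - 5*h (x(O, h) = 3 + (-1 - 5*h) = 2 - 5*h)
Q = -76 (Q = 4*(-4*5 + 1) = 4*(-20 + 1) = 4*(-19) = -76)
R(s) = -4/3 + s (R(s) = 3 + (s - 13/3) = 3 + (-13/3 + s) = -4/3 + s)
R(x(-5, 1))*Q = (-4/3 + (2 - 5*1))*(-76) = (-4/3 + (2 - 5))*(-76) = (-4/3 - 3)*(-76) = -13/3*(-76) = 988/3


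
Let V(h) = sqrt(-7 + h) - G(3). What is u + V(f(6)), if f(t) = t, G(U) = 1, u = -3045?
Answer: -3046 + I ≈ -3046.0 + 1.0*I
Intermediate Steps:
V(h) = -1 + sqrt(-7 + h) (V(h) = sqrt(-7 + h) - 1*1 = sqrt(-7 + h) - 1 = -1 + sqrt(-7 + h))
u + V(f(6)) = -3045 + (-1 + sqrt(-7 + 6)) = -3045 + (-1 + sqrt(-1)) = -3045 + (-1 + I) = -3046 + I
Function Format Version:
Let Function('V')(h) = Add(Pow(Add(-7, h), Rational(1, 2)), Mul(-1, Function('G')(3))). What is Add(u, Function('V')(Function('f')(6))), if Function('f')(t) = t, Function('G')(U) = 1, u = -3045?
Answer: Add(-3046, I) ≈ Add(-3046.0, Mul(1.0000, I))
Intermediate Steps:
Function('V')(h) = Add(-1, Pow(Add(-7, h), Rational(1, 2))) (Function('V')(h) = Add(Pow(Add(-7, h), Rational(1, 2)), Mul(-1, 1)) = Add(Pow(Add(-7, h), Rational(1, 2)), -1) = Add(-1, Pow(Add(-7, h), Rational(1, 2))))
Add(u, Function('V')(Function('f')(6))) = Add(-3045, Add(-1, Pow(Add(-7, 6), Rational(1, 2)))) = Add(-3045, Add(-1, Pow(-1, Rational(1, 2)))) = Add(-3045, Add(-1, I)) = Add(-3046, I)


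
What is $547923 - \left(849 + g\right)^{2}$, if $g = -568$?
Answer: $468962$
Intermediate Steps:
$547923 - \left(849 + g\right)^{2} = 547923 - \left(849 - 568\right)^{2} = 547923 - 281^{2} = 547923 - 78961 = 468962$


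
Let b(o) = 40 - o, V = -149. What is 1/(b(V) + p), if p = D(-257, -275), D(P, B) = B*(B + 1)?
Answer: 1/75539 ≈ 1.3238e-5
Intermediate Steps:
D(P, B) = B*(1 + B)
p = 75350 (p = -275*(1 - 275) = -275*(-274) = 75350)
1/(b(V) + p) = 1/((40 - 1*(-149)) + 75350) = 1/((40 + 149) + 75350) = 1/(189 + 75350) = 1/75539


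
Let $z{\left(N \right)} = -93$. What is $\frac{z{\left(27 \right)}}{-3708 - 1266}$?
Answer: $\frac{31}{1658} \approx 0.018697$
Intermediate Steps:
$\frac{z{\left(27 \right)}}{-3708 - 1266} = - \frac{93}{-3708 - 1266} = - \frac{93}{-4974} = \left(-93\right) \left(- \frac{1}{4974}\right) = \frac{31}{1658}$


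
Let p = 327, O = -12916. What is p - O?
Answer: 13243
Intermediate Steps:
p - O = 327 - 1*(-12916) = 327 + 12916 = 13243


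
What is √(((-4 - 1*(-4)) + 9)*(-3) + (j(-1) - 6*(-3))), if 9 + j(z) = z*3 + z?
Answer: I*√22 ≈ 4.6904*I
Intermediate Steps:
j(z) = -9 + 4*z (j(z) = -9 + (z*3 + z) = -9 + (3*z + z) = -9 + 4*z)
√(((-4 - 1*(-4)) + 9)*(-3) + (j(-1) - 6*(-3))) = √(((-4 - 1*(-4)) + 9)*(-3) + ((-9 + 4*(-1)) - 6*(-3))) = √(((-4 + 4) + 9)*(-3) + ((-9 - 4) + 18)) = √((0 + 9)*(-3) + (-13 + 18)) = √(9*(-3) + 5) = √(-27 + 5) = √(-22) = I*√22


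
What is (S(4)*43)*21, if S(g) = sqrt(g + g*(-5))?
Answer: 3612*I ≈ 3612.0*I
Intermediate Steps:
S(g) = 2*sqrt(-g) (S(g) = sqrt(g - 5*g) = sqrt(-4*g) = 2*sqrt(-g))
(S(4)*43)*21 = ((2*sqrt(-1*4))*43)*21 = ((2*sqrt(-4))*43)*21 = ((2*(2*I))*43)*21 = ((4*I)*43)*21 = (172*I)*21 = 3612*I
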